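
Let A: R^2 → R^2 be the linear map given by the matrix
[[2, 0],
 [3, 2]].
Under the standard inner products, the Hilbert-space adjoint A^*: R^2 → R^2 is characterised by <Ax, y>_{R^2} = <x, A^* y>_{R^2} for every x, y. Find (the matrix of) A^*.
A^* = A^T =
[[2, 3],
 [0, 2]]

For real matrices with standard dot products, the defining identity <Ax, y> = <x, A^* y> gives (Ax)^T y = x^T (A^*) y, i.e. x^T A^T y = x^T (A^*) y. Since this holds for all x, y, we must have A^* = A^T. Therefore
A^* =
[[2, 3],
 [0, 2]].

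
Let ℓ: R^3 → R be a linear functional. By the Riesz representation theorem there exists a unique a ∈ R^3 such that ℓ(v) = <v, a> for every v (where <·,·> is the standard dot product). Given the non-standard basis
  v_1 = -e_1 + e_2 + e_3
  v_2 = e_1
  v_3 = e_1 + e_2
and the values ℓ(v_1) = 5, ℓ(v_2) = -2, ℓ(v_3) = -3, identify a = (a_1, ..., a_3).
a = (-2, -1, 4)

Write a = (a_1, ..., a_3) in the standard basis. For each basis vector v_i, ℓ(v_i) = <v_i, a> is a linear equation in the a_j's. Collect the n equations into a matrix system V a = ℓ, where row i of V is v_i (expressed in the standard basis). Since V is invertible (lower-triangular with 1s on the diagonal, up to permutation), solve by back-substitution:
  V =
[[-1, 1, 1],
 [1, 0, 0],
 [1, 1, 0]]
  V a = (5, -2, -3)
Solving gives a = (-2, -1, 4).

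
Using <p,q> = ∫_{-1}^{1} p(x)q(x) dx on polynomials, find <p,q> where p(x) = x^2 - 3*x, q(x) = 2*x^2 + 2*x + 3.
<p,q> = -6/5

Expand the product: p(x)·q(x) = 2*x^4 - 4*x^3 - 3*x^2 - 9*x.
∫_{-1}^{1} of each monomial x^k gives [2/(k+1) if k even, 0 if k odd]. Integrating term-by-term (or equivalently evaluating the antiderivative F(x) = 2*x^5/5 - x^4 - x^3 - 9*x^2/2 at the endpoints):
  F(1) − F(−1) = -61/10 − (-49/10) = -6/5.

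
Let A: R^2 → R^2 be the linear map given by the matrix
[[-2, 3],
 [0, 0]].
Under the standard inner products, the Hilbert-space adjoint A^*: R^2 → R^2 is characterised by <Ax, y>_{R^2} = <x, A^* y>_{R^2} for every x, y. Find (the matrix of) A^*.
A^* = A^T =
[[-2, 0],
 [3, 0]]

For real matrices with standard dot products, the defining identity <Ax, y> = <x, A^* y> gives (Ax)^T y = x^T (A^*) y, i.e. x^T A^T y = x^T (A^*) y. Since this holds for all x, y, we must have A^* = A^T. Therefore
A^* =
[[-2, 0],
 [3, 0]].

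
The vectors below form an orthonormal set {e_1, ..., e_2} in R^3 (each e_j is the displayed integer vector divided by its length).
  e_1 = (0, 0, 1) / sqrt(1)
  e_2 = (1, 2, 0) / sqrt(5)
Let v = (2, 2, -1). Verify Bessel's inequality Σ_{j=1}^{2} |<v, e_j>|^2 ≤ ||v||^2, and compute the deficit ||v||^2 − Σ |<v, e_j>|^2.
Σ |<v, e_j>|^2 = 41/5; ||v||^2 = 9; deficit = 4/5

Write each e_j = u_j / sqrt(<u_j, u_j>) where u_j is the displayed integer vector. Then <v, e_j> = <v, u_j> / sqrt(<u_j, u_j>), so |<v, e_j>|^2 = <v, u_j>^2 / <u_j, u_j>.
Coefficients: <v, e_1> = -1/sqrt(1), <v, e_2> = 6/sqrt(5).
Square and sum: Σ |<v, e_j>|^2 = 41/5.
Compute ||v||^2 = v·v = 9.
Deficit = 9 − 41/5 = 4/5 ≥ 0, confirming Bessel's inequality. (The deficit equals ||v − Σ <v,e_j> e_j||^2, the squared distance from v to span{e_j}.)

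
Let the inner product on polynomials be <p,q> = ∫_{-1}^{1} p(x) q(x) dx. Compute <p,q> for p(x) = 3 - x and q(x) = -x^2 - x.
<p,q> = -4/3

Expand the product: p(x)·q(x) = x^3 - 2*x^2 - 3*x.
∫_{-1}^{1} of each monomial x^k gives [2/(k+1) if k even, 0 if k odd]. Integrating term-by-term (or equivalently evaluating the antiderivative F(x) = x^4/4 - 2*x^3/3 - 3*x^2/2 at the endpoints):
  F(1) − F(−1) = -23/12 − (-7/12) = -4/3.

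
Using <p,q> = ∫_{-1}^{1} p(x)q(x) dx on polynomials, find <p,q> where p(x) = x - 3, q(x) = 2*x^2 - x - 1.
<p,q> = 4/3

Expand the product: p(x)·q(x) = 2*x^3 - 7*x^2 + 2*x + 3.
∫_{-1}^{1} of each monomial x^k gives [2/(k+1) if k even, 0 if k odd]. Integrating term-by-term (or equivalently evaluating the antiderivative F(x) = x^4/2 - 7*x^3/3 + x^2 + 3*x at the endpoints):
  F(1) − F(−1) = 13/6 − (5/6) = 4/3.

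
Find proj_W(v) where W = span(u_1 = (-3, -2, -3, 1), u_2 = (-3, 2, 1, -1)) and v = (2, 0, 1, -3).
proj_W(v) = (159/86, 36/43, 125/86, -18/43)

Set up U = [u_1 | ... | u_2] ∈ R^(4×2). The projector onto W = col(U) is P = U (U^T U)^(-1) U^T.
Compute U^T U =
  [23, 1]
  [1, 15],
and U^T v = (-12, -2).
Solve U^T U · c = U^T v for the coefficients: c = (-89/172, -17/172). The projection is proj_W(v) = U c.
Check: (v - proj_W(v)) · u_1 = 0  (should be 0).
Check: (v - proj_W(v)) · u_2 = 0  (should be 0).
Result: proj_W(v) = (159/86, 36/43, 125/86, -18/43).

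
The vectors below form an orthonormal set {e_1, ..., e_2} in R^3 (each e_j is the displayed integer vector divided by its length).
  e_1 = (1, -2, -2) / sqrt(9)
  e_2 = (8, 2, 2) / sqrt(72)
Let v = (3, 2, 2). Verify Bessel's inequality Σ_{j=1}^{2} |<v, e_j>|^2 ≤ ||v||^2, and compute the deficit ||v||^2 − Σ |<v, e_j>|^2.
Σ |<v, e_j>|^2 = 17; ||v||^2 = 17; deficit = 0

Write each e_j = u_j / sqrt(<u_j, u_j>) where u_j is the displayed integer vector. Then <v, e_j> = <v, u_j> / sqrt(<u_j, u_j>), so |<v, e_j>|^2 = <v, u_j>^2 / <u_j, u_j>.
Coefficients: <v, e_1> = -5/sqrt(9), <v, e_2> = 32/sqrt(72).
Square and sum: Σ |<v, e_j>|^2 = 17.
Compute ||v||^2 = v·v = 17.
Deficit = 17 − 17 = 0 ≥ 0, confirming Bessel's inequality. (The deficit equals ||v − Σ <v,e_j> e_j||^2, the squared distance from v to span{e_j}.)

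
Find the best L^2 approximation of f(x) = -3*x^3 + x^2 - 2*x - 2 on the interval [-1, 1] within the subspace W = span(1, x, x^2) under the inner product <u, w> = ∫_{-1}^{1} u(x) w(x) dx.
g(x) = x^2 - 19*x/5 - 2

The best approximation g ∈ W is the orthogonal projection of f onto W. Writing g = a_0 + a_1 x + a_2 x^2, the coefficients solve the normal equations G · a = b where
  G_{ij} = <φ_i, φ_j> and b_i = <f, φ_i>, with φ_0 = 1, φ_1 = x, φ_2 = x^2.
G =
  [2, 0, 2/3]
  [0, 2/3, 0]
  [2/3, 0, 2/5],
b = (-10/3, -38/15, -14/15).
Solving gives a_0 = -2, a_1 = -19/5, a_2 = 1, so
  g(x) = x^2 - 19*x/5 - 2.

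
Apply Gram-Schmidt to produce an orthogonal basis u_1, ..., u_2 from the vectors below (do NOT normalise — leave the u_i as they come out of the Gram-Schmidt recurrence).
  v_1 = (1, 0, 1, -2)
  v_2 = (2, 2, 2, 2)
Orthogonal basis:
  u_1 = (1, 0, 1, -2)
  u_2 = (2, 2, 2, 2)

Apply the Gram-Schmidt recurrence
  u_1 = v_1
  u_i = v_i − Σ_{j<i} ((v_i · u_j) / (u_j · u_j)) · u_j.

Step by step this gives:
  u_1 = (1, 0, 1, -2)
  u_2 = (2, 2, 2, 2)

Orthogonality check:
  u_2 · u_1 = 0 (should be 0)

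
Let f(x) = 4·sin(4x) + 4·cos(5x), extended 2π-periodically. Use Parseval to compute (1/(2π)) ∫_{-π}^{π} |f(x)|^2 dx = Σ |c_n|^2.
Σ |c_n|^2 = 16

Expand |f|^2 and use orthogonality of {sin(nx), cos(mx)} on [-π, π]:
  ∫_{-π}^{π} sin(nx)^2 dx = π, ∫ cos(mx)^2 dx = π, and cross terms integrate to 0.
So ∫_{-π}^{π} f(x)^2 dx = 4^2 · π + 4^2 · π = (16 + 16)π.
Divide by 2π: (16 + 16)/2 = 16.
By Parseval, this equals Σ |c_n|^2.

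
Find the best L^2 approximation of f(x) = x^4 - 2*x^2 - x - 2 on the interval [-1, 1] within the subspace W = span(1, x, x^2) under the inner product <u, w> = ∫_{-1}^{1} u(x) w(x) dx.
g(x) = -8*x^2/7 - x - 73/35

The best approximation g ∈ W is the orthogonal projection of f onto W. Writing g = a_0 + a_1 x + a_2 x^2, the coefficients solve the normal equations G · a = b where
  G_{ij} = <φ_i, φ_j> and b_i = <f, φ_i>, with φ_0 = 1, φ_1 = x, φ_2 = x^2.
G =
  [2, 0, 2/3]
  [0, 2/3, 0]
  [2/3, 0, 2/5],
b = (-74/15, -2/3, -194/105).
Solving gives a_0 = -73/35, a_1 = -1, a_2 = -8/7, so
  g(x) = -8*x^2/7 - x - 73/35.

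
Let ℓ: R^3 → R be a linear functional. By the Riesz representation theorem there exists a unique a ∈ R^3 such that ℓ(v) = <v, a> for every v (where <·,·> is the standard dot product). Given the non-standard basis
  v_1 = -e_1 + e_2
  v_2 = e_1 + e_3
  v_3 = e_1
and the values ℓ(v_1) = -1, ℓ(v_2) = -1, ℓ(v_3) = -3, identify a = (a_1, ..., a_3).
a = (-3, -4, 2)

Write a = (a_1, ..., a_3) in the standard basis. For each basis vector v_i, ℓ(v_i) = <v_i, a> is a linear equation in the a_j's. Collect the n equations into a matrix system V a = ℓ, where row i of V is v_i (expressed in the standard basis). Since V is invertible (lower-triangular with 1s on the diagonal, up to permutation), solve by back-substitution:
  V =
[[-1, 1, 0],
 [1, 0, 1],
 [1, 0, 0]]
  V a = (-1, -1, -3)
Solving gives a = (-3, -4, 2).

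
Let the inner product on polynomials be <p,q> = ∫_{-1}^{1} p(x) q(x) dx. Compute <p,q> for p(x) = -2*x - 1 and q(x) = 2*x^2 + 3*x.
<p,q> = -16/3

Expand the product: p(x)·q(x) = -4*x^3 - 8*x^2 - 3*x.
∫_{-1}^{1} of each monomial x^k gives [2/(k+1) if k even, 0 if k odd]. Integrating term-by-term (or equivalently evaluating the antiderivative F(x) = -x^4 - 8*x^3/3 - 3*x^2/2 at the endpoints):
  F(1) − F(−1) = -31/6 − (1/6) = -16/3.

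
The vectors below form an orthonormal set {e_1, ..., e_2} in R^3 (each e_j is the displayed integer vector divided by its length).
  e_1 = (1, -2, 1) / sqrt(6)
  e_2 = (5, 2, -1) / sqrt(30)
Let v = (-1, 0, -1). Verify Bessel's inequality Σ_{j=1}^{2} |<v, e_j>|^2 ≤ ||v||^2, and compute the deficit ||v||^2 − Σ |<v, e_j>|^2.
Σ |<v, e_j>|^2 = 6/5; ||v||^2 = 2; deficit = 4/5

Write each e_j = u_j / sqrt(<u_j, u_j>) where u_j is the displayed integer vector. Then <v, e_j> = <v, u_j> / sqrt(<u_j, u_j>), so |<v, e_j>|^2 = <v, u_j>^2 / <u_j, u_j>.
Coefficients: <v, e_1> = -2/sqrt(6), <v, e_2> = -4/sqrt(30).
Square and sum: Σ |<v, e_j>|^2 = 6/5.
Compute ||v||^2 = v·v = 2.
Deficit = 2 − 6/5 = 4/5 ≥ 0, confirming Bessel's inequality. (The deficit equals ||v − Σ <v,e_j> e_j||^2, the squared distance from v to span{e_j}.)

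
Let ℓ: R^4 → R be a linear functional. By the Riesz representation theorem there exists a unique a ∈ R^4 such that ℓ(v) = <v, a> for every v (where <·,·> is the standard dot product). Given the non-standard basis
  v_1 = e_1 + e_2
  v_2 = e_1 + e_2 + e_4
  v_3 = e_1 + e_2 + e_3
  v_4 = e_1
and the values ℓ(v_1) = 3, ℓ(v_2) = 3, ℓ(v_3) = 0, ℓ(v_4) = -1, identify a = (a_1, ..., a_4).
a = (-1, 4, -3, 0)

Write a = (a_1, ..., a_4) in the standard basis. For each basis vector v_i, ℓ(v_i) = <v_i, a> is a linear equation in the a_j's. Collect the n equations into a matrix system V a = ℓ, where row i of V is v_i (expressed in the standard basis). Since V is invertible (lower-triangular with 1s on the diagonal, up to permutation), solve by back-substitution:
  V =
[[1, 1, 0, 0],
 [1, 1, 0, 1],
 [1, 1, 1, 0],
 [1, 0, 0, 0]]
  V a = (3, 3, 0, -1)
Solving gives a = (-1, 4, -3, 0).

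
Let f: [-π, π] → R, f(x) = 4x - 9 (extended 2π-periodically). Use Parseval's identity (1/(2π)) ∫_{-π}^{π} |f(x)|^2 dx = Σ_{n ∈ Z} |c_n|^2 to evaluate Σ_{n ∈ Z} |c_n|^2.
Σ |c_n|^2 = 16π^2/3 + 81

Expand and integrate term by term over [-π, π]:
  ∫ (4x)^2 dx = 16·(2π^3/3); ∫ 2·4·(-9)·x dx = 0 (odd integrand); ∫ (-9)^2 dx = 81·2π.
So (1/(2π)) ∫_{-π}^{π} (4x - 9)^2 dx = 16π^2/3 + 81 = 16π^2/3 + 81.
Parseval ⇒ Σ |c_n|^2 = 16π^2/3 + 81.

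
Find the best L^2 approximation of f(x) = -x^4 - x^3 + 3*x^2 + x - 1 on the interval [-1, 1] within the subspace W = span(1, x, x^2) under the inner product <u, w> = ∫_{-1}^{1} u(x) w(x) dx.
g(x) = 15*x^2/7 + 2*x/5 - 32/35

The best approximation g ∈ W is the orthogonal projection of f onto W. Writing g = a_0 + a_1 x + a_2 x^2, the coefficients solve the normal equations G · a = b where
  G_{ij} = <φ_i, φ_j> and b_i = <f, φ_i>, with φ_0 = 1, φ_1 = x, φ_2 = x^2.
G =
  [2, 0, 2/3]
  [0, 2/3, 0]
  [2/3, 0, 2/5],
b = (-2/5, 4/15, 26/105).
Solving gives a_0 = -32/35, a_1 = 2/5, a_2 = 15/7, so
  g(x) = 15*x^2/7 + 2*x/5 - 32/35.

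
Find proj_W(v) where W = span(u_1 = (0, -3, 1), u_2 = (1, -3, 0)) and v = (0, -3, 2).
proj_W(v) = (-9/19, -60/19, 29/19)

Set up U = [u_1 | ... | u_2] ∈ R^(3×2). The projector onto W = col(U) is P = U (U^T U)^(-1) U^T.
Compute U^T U =
  [10, 9]
  [9, 10],
and U^T v = (11, 9).
Solve U^T U · c = U^T v for the coefficients: c = (29/19, -9/19). The projection is proj_W(v) = U c.
Check: (v - proj_W(v)) · u_1 = 0  (should be 0).
Check: (v - proj_W(v)) · u_2 = 0  (should be 0).
Result: proj_W(v) = (-9/19, -60/19, 29/19).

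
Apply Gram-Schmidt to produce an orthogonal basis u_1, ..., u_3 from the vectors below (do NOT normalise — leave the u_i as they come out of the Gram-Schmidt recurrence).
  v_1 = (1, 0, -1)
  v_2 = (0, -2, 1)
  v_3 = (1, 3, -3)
Orthogonal basis:
  u_1 = (1, 0, -1)
  u_2 = (1/2, -2, 1/2)
  u_3 = (-2/9, -1/9, -2/9)

Apply the Gram-Schmidt recurrence
  u_1 = v_1
  u_i = v_i − Σ_{j<i} ((v_i · u_j) / (u_j · u_j)) · u_j.

Step by step this gives:
  u_1 = (1, 0, -1)
  u_2 = (1/2, -2, 1/2)
  u_3 = (-2/9, -1/9, -2/9)

Orthogonality check:
  u_2 · u_1 = 0 (should be 0)
  u_3 · u_1 = 0 (should be 0)
  u_3 · u_2 = 0 (should be 0)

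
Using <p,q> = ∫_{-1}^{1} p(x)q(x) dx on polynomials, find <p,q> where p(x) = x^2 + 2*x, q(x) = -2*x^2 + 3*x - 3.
<p,q> = 6/5

Expand the product: p(x)·q(x) = -2*x^4 - x^3 + 3*x^2 - 6*x.
∫_{-1}^{1} of each monomial x^k gives [2/(k+1) if k even, 0 if k odd]. Integrating term-by-term (or equivalently evaluating the antiderivative F(x) = -2*x^5/5 - x^4/4 + x^3 - 3*x^2 at the endpoints):
  F(1) − F(−1) = -53/20 − (-77/20) = 6/5.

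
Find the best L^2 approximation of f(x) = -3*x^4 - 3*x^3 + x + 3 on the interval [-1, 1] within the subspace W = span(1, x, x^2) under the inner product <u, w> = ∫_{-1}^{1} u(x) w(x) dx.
g(x) = -18*x^2/7 - 4*x/5 + 114/35

The best approximation g ∈ W is the orthogonal projection of f onto W. Writing g = a_0 + a_1 x + a_2 x^2, the coefficients solve the normal equations G · a = b where
  G_{ij} = <φ_i, φ_j> and b_i = <f, φ_i>, with φ_0 = 1, φ_1 = x, φ_2 = x^2.
G =
  [2, 0, 2/3]
  [0, 2/3, 0]
  [2/3, 0, 2/5],
b = (24/5, -8/15, 8/7).
Solving gives a_0 = 114/35, a_1 = -4/5, a_2 = -18/7, so
  g(x) = -18*x^2/7 - 4*x/5 + 114/35.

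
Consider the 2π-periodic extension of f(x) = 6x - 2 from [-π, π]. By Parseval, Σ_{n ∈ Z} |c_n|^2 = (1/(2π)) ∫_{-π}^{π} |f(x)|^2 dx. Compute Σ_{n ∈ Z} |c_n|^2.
Σ |c_n|^2 = 12π^2 + 4

Expand and integrate term by term over [-π, π]:
  ∫ (6x)^2 dx = 36·(2π^3/3); ∫ 2·6·(-2)·x dx = 0 (odd integrand); ∫ (-2)^2 dx = 4·2π.
So (1/(2π)) ∫_{-π}^{π} (6x - 2)^2 dx = 36π^2/3 + 4 = 12π^2 + 4.
Parseval ⇒ Σ |c_n|^2 = 12π^2 + 4.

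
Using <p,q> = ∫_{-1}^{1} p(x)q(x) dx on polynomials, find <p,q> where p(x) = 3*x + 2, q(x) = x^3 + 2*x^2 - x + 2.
<p,q> = 148/15

Expand the product: p(x)·q(x) = 3*x^4 + 8*x^3 + x^2 + 4*x + 4.
∫_{-1}^{1} of each monomial x^k gives [2/(k+1) if k even, 0 if k odd]. Integrating term-by-term (or equivalently evaluating the antiderivative F(x) = 3*x^5/5 + 2*x^4 + x^3/3 + 2*x^2 + 4*x at the endpoints):
  F(1) − F(−1) = 134/15 − (-14/15) = 148/15.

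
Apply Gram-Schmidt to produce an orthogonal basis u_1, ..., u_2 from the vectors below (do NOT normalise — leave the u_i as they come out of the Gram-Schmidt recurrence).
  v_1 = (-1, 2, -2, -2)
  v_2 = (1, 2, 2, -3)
Orthogonal basis:
  u_1 = (-1, 2, -2, -2)
  u_2 = (18/13, 16/13, 36/13, -29/13)

Apply the Gram-Schmidt recurrence
  u_1 = v_1
  u_i = v_i − Σ_{j<i} ((v_i · u_j) / (u_j · u_j)) · u_j.

Step by step this gives:
  u_1 = (-1, 2, -2, -2)
  u_2 = (18/13, 16/13, 36/13, -29/13)

Orthogonality check:
  u_2 · u_1 = 0 (should be 0)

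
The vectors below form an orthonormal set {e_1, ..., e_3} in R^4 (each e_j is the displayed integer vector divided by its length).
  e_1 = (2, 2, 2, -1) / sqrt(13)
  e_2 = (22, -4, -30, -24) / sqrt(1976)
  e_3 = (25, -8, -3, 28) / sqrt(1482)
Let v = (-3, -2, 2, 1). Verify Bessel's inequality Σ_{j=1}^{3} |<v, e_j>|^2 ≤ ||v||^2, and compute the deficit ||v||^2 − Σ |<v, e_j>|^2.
Σ |<v, e_j>|^2 = 581/39; ||v||^2 = 18; deficit = 121/39

Write each e_j = u_j / sqrt(<u_j, u_j>) where u_j is the displayed integer vector. Then <v, e_j> = <v, u_j> / sqrt(<u_j, u_j>), so |<v, e_j>|^2 = <v, u_j>^2 / <u_j, u_j>.
Coefficients: <v, e_1> = -7/sqrt(13), <v, e_2> = -142/sqrt(1976), <v, e_3> = -37/sqrt(1482).
Square and sum: Σ |<v, e_j>|^2 = 581/39.
Compute ||v||^2 = v·v = 18.
Deficit = 18 − 581/39 = 121/39 ≥ 0, confirming Bessel's inequality. (The deficit equals ||v − Σ <v,e_j> e_j||^2, the squared distance from v to span{e_j}.)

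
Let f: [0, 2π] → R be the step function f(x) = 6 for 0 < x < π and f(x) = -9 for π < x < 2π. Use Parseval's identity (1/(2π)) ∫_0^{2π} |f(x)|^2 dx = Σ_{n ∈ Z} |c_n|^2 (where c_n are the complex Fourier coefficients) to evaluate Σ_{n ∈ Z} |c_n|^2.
Σ |c_n|^2 = 117/2

Parseval equates the L^2 energy of f (normalised by 1/(2π)) with the ℓ^2 sum of its Fourier coefficients: (1/(2π)) ∫_0^{2π} |f|^2 = Σ |c_n|^2.
Compute the left side: (1/(2π)) [∫_0^π 6^2 dx + ∫_π^{2π} (-9)^2 dx] = (1/(2π)) · (36π + 81π) = (36 + 81)/2 = 117/2.
So Σ_{n ∈ Z} |c_n|^2 = 117/2.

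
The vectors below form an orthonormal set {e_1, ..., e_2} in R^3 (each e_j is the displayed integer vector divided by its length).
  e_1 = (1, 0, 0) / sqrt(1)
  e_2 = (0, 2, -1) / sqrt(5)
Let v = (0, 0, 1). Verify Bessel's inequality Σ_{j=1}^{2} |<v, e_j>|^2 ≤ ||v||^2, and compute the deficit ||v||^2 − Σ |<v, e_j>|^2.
Σ |<v, e_j>|^2 = 1/5; ||v||^2 = 1; deficit = 4/5

Write each e_j = u_j / sqrt(<u_j, u_j>) where u_j is the displayed integer vector. Then <v, e_j> = <v, u_j> / sqrt(<u_j, u_j>), so |<v, e_j>|^2 = <v, u_j>^2 / <u_j, u_j>.
Coefficients: <v, e_1> = 0/sqrt(1), <v, e_2> = -1/sqrt(5).
Square and sum: Σ |<v, e_j>|^2 = 1/5.
Compute ||v||^2 = v·v = 1.
Deficit = 1 − 1/5 = 4/5 ≥ 0, confirming Bessel's inequality. (The deficit equals ||v − Σ <v,e_j> e_j||^2, the squared distance from v to span{e_j}.)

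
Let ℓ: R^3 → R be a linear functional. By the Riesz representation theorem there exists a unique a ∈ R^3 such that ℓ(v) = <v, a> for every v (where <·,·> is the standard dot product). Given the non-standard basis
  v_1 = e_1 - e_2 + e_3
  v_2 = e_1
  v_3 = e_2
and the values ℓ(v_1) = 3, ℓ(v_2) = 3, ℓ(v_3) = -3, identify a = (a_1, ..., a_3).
a = (3, -3, -3)

Write a = (a_1, ..., a_3) in the standard basis. For each basis vector v_i, ℓ(v_i) = <v_i, a> is a linear equation in the a_j's. Collect the n equations into a matrix system V a = ℓ, where row i of V is v_i (expressed in the standard basis). Since V is invertible (lower-triangular with 1s on the diagonal, up to permutation), solve by back-substitution:
  V =
[[1, -1, 1],
 [1, 0, 0],
 [0, 1, 0]]
  V a = (3, 3, -3)
Solving gives a = (3, -3, -3).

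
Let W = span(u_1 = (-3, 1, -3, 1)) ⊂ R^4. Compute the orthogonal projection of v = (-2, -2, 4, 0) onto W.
proj_W(v) = (6/5, -2/5, 6/5, -2/5)

Set up U = [u_1 | ... | u_1] ∈ R^(4×1). The projector onto W = col(U) is P = U (U^T U)^(-1) U^T.
Compute U^T U =
  [20],
and U^T v = (-8).
Solve U^T U · c = U^T v for the coefficients: c = (-2/5). The projection is proj_W(v) = U c.
Check: (v - proj_W(v)) · u_1 = 0  (should be 0).
Result: proj_W(v) = (6/5, -2/5, 6/5, -2/5).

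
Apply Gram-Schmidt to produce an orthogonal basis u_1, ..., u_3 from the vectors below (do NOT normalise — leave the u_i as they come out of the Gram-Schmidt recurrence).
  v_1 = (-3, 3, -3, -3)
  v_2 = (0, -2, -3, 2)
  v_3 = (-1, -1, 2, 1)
Orthogonal basis:
  u_1 = (-3, 3, -3, -3)
  u_2 = (-1/4, -7/4, -13/4, 7/4)
  u_3 = (-120/67, -36/67, 48/67, 36/67)

Apply the Gram-Schmidt recurrence
  u_1 = v_1
  u_i = v_i − Σ_{j<i} ((v_i · u_j) / (u_j · u_j)) · u_j.

Step by step this gives:
  u_1 = (-3, 3, -3, -3)
  u_2 = (-1/4, -7/4, -13/4, 7/4)
  u_3 = (-120/67, -36/67, 48/67, 36/67)

Orthogonality check:
  u_2 · u_1 = 0 (should be 0)
  u_3 · u_1 = 0 (should be 0)
  u_3 · u_2 = 0 (should be 0)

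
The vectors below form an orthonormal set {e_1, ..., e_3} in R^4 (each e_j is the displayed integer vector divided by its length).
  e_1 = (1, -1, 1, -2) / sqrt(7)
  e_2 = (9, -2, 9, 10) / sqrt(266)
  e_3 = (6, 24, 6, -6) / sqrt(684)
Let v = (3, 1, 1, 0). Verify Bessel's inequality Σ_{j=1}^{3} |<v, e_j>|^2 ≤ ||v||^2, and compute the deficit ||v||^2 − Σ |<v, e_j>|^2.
Σ |<v, e_j>|^2 = 9; ||v||^2 = 11; deficit = 2

Write each e_j = u_j / sqrt(<u_j, u_j>) where u_j is the displayed integer vector. Then <v, e_j> = <v, u_j> / sqrt(<u_j, u_j>), so |<v, e_j>|^2 = <v, u_j>^2 / <u_j, u_j>.
Coefficients: <v, e_1> = 3/sqrt(7), <v, e_2> = 34/sqrt(266), <v, e_3> = 48/sqrt(684).
Square and sum: Σ |<v, e_j>|^2 = 9.
Compute ||v||^2 = v·v = 11.
Deficit = 11 − 9 = 2 ≥ 0, confirming Bessel's inequality. (The deficit equals ||v − Σ <v,e_j> e_j||^2, the squared distance from v to span{e_j}.)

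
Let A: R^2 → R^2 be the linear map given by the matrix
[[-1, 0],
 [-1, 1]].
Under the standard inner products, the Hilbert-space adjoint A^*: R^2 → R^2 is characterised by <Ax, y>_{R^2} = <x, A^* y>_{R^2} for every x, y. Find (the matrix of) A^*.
A^* = A^T =
[[-1, -1],
 [0, 1]]

For real matrices with standard dot products, the defining identity <Ax, y> = <x, A^* y> gives (Ax)^T y = x^T (A^*) y, i.e. x^T A^T y = x^T (A^*) y. Since this holds for all x, y, we must have A^* = A^T. Therefore
A^* =
[[-1, -1],
 [0, 1]].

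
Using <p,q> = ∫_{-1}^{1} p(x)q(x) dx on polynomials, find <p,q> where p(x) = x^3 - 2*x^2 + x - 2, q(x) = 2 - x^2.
<p,q> = -128/15

Expand the product: p(x)·q(x) = -x^5 + 2*x^4 + x^3 - 2*x^2 + 2*x - 4.
∫_{-1}^{1} of each monomial x^k gives [2/(k+1) if k even, 0 if k odd]. Integrating term-by-term (or equivalently evaluating the antiderivative F(x) = -x^6/6 + 2*x^5/5 + x^4/4 - 2*x^3/3 + x^2 - 4*x at the endpoints):
  F(1) − F(−1) = -191/60 − (107/20) = -128/15.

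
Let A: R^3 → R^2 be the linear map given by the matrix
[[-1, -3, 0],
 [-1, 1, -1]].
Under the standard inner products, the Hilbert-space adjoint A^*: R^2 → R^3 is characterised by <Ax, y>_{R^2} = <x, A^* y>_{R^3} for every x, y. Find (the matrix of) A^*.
A^* = A^T =
[[-1, -1],
 [-3, 1],
 [0, -1]]

For real matrices with standard dot products, the defining identity <Ax, y> = <x, A^* y> gives (Ax)^T y = x^T (A^*) y, i.e. x^T A^T y = x^T (A^*) y. Since this holds for all x, y, we must have A^* = A^T. Therefore
A^* =
[[-1, -1],
 [-3, 1],
 [0, -1]].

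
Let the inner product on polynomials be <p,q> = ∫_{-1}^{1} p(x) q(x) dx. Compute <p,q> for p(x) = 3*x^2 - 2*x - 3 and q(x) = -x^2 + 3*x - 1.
<p,q> = 4/5

Expand the product: p(x)·q(x) = -3*x^4 + 11*x^3 - 6*x^2 - 7*x + 3.
∫_{-1}^{1} of each monomial x^k gives [2/(k+1) if k even, 0 if k odd]. Integrating term-by-term (or equivalently evaluating the antiderivative F(x) = -3*x^5/5 + 11*x^4/4 - 2*x^3 - 7*x^2/2 + 3*x at the endpoints):
  F(1) − F(−1) = -7/20 − (-23/20) = 4/5.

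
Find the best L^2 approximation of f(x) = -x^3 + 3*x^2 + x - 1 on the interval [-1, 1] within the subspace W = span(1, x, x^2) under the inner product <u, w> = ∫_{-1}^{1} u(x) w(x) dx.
g(x) = 3*x^2 + 2*x/5 - 1

The best approximation g ∈ W is the orthogonal projection of f onto W. Writing g = a_0 + a_1 x + a_2 x^2, the coefficients solve the normal equations G · a = b where
  G_{ij} = <φ_i, φ_j> and b_i = <f, φ_i>, with φ_0 = 1, φ_1 = x, φ_2 = x^2.
G =
  [2, 0, 2/3]
  [0, 2/3, 0]
  [2/3, 0, 2/5],
b = (0, 4/15, 8/15).
Solving gives a_0 = -1, a_1 = 2/5, a_2 = 3, so
  g(x) = 3*x^2 + 2*x/5 - 1.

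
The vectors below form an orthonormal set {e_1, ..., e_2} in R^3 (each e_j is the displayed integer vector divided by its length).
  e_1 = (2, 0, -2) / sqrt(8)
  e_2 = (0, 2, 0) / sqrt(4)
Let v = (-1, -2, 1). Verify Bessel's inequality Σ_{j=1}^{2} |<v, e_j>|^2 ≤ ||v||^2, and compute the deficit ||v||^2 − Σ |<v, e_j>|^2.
Σ |<v, e_j>|^2 = 6; ||v||^2 = 6; deficit = 0

Write each e_j = u_j / sqrt(<u_j, u_j>) where u_j is the displayed integer vector. Then <v, e_j> = <v, u_j> / sqrt(<u_j, u_j>), so |<v, e_j>|^2 = <v, u_j>^2 / <u_j, u_j>.
Coefficients: <v, e_1> = -4/sqrt(8), <v, e_2> = -4/sqrt(4).
Square and sum: Σ |<v, e_j>|^2 = 6.
Compute ||v||^2 = v·v = 6.
Deficit = 6 − 6 = 0 ≥ 0, confirming Bessel's inequality. (The deficit equals ||v − Σ <v,e_j> e_j||^2, the squared distance from v to span{e_j}.)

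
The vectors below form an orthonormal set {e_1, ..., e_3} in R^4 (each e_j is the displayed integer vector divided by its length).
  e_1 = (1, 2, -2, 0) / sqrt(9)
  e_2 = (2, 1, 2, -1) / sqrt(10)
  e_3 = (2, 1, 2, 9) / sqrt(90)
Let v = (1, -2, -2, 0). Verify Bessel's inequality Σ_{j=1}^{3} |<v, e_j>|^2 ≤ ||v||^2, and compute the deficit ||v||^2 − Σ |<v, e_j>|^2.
Σ |<v, e_j>|^2 = 17/9; ||v||^2 = 9; deficit = 64/9

Write each e_j = u_j / sqrt(<u_j, u_j>) where u_j is the displayed integer vector. Then <v, e_j> = <v, u_j> / sqrt(<u_j, u_j>), so |<v, e_j>|^2 = <v, u_j>^2 / <u_j, u_j>.
Coefficients: <v, e_1> = 1/sqrt(9), <v, e_2> = -4/sqrt(10), <v, e_3> = -4/sqrt(90).
Square and sum: Σ |<v, e_j>|^2 = 17/9.
Compute ||v||^2 = v·v = 9.
Deficit = 9 − 17/9 = 64/9 ≥ 0, confirming Bessel's inequality. (The deficit equals ||v − Σ <v,e_j> e_j||^2, the squared distance from v to span{e_j}.)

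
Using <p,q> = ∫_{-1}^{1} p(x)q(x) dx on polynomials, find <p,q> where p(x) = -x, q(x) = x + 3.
<p,q> = -2/3

Expand the product: p(x)·q(x) = -x^2 - 3*x.
∫_{-1}^{1} of each monomial x^k gives [2/(k+1) if k even, 0 if k odd]. Integrating term-by-term (or equivalently evaluating the antiderivative F(x) = -x^3/3 - 3*x^2/2 at the endpoints):
  F(1) − F(−1) = -11/6 − (-7/6) = -2/3.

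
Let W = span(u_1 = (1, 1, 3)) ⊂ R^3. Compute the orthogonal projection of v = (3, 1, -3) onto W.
proj_W(v) = (-5/11, -5/11, -15/11)

Set up U = [u_1 | ... | u_1] ∈ R^(3×1). The projector onto W = col(U) is P = U (U^T U)^(-1) U^T.
Compute U^T U =
  [11],
and U^T v = (-5).
Solve U^T U · c = U^T v for the coefficients: c = (-5/11). The projection is proj_W(v) = U c.
Check: (v - proj_W(v)) · u_1 = 0  (should be 0).
Result: proj_W(v) = (-5/11, -5/11, -15/11).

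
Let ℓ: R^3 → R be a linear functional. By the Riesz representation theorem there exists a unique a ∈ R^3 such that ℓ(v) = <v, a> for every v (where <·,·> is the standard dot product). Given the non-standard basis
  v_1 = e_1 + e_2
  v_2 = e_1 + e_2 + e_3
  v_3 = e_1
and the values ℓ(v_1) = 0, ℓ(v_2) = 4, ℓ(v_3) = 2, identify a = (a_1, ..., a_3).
a = (2, -2, 4)

Write a = (a_1, ..., a_3) in the standard basis. For each basis vector v_i, ℓ(v_i) = <v_i, a> is a linear equation in the a_j's. Collect the n equations into a matrix system V a = ℓ, where row i of V is v_i (expressed in the standard basis). Since V is invertible (lower-triangular with 1s on the diagonal, up to permutation), solve by back-substitution:
  V =
[[1, 1, 0],
 [1, 1, 1],
 [1, 0, 0]]
  V a = (0, 4, 2)
Solving gives a = (2, -2, 4).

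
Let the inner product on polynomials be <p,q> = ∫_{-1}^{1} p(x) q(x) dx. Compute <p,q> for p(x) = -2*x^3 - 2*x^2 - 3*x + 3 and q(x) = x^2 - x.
<p,q> = 4

Expand the product: p(x)·q(x) = -2*x^5 - x^3 + 6*x^2 - 3*x.
∫_{-1}^{1} of each monomial x^k gives [2/(k+1) if k even, 0 if k odd]. Integrating term-by-term (or equivalently evaluating the antiderivative F(x) = -x^6/3 - x^4/4 + 2*x^3 - 3*x^2/2 at the endpoints):
  F(1) − F(−1) = -1/12 − (-49/12) = 4.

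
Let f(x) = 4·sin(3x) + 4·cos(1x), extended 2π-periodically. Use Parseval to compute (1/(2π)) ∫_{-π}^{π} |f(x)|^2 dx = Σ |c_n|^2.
Σ |c_n|^2 = 16

Expand |f|^2 and use orthogonality of {sin(nx), cos(mx)} on [-π, π]:
  ∫_{-π}^{π} sin(nx)^2 dx = π, ∫ cos(mx)^2 dx = π, and cross terms integrate to 0.
So ∫_{-π}^{π} f(x)^2 dx = 4^2 · π + 4^2 · π = (16 + 16)π.
Divide by 2π: (16 + 16)/2 = 16.
By Parseval, this equals Σ |c_n|^2.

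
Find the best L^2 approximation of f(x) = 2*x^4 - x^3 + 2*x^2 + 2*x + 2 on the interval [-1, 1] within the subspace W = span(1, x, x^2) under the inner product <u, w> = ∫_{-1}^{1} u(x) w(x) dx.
g(x) = 26*x^2/7 + 7*x/5 + 64/35

The best approximation g ∈ W is the orthogonal projection of f onto W. Writing g = a_0 + a_1 x + a_2 x^2, the coefficients solve the normal equations G · a = b where
  G_{ij} = <φ_i, φ_j> and b_i = <f, φ_i>, with φ_0 = 1, φ_1 = x, φ_2 = x^2.
G =
  [2, 0, 2/3]
  [0, 2/3, 0]
  [2/3, 0, 2/5],
b = (92/15, 14/15, 284/105).
Solving gives a_0 = 64/35, a_1 = 7/5, a_2 = 26/7, so
  g(x) = 26*x^2/7 + 7*x/5 + 64/35.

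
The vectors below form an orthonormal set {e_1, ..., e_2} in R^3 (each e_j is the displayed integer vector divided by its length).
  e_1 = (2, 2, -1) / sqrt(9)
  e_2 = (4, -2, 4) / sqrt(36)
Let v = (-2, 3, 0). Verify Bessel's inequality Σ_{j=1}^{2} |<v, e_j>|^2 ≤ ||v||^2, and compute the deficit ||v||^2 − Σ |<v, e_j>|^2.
Σ |<v, e_j>|^2 = 53/9; ||v||^2 = 13; deficit = 64/9

Write each e_j = u_j / sqrt(<u_j, u_j>) where u_j is the displayed integer vector. Then <v, e_j> = <v, u_j> / sqrt(<u_j, u_j>), so |<v, e_j>|^2 = <v, u_j>^2 / <u_j, u_j>.
Coefficients: <v, e_1> = 2/sqrt(9), <v, e_2> = -14/sqrt(36).
Square and sum: Σ |<v, e_j>|^2 = 53/9.
Compute ||v||^2 = v·v = 13.
Deficit = 13 − 53/9 = 64/9 ≥ 0, confirming Bessel's inequality. (The deficit equals ||v − Σ <v,e_j> e_j||^2, the squared distance from v to span{e_j}.)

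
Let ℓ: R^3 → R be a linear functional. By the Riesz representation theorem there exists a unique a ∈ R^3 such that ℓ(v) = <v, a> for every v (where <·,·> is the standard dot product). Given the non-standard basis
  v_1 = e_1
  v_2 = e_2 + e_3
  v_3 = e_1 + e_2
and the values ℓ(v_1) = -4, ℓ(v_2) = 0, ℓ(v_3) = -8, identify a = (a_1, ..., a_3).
a = (-4, -4, 4)

Write a = (a_1, ..., a_3) in the standard basis. For each basis vector v_i, ℓ(v_i) = <v_i, a> is a linear equation in the a_j's. Collect the n equations into a matrix system V a = ℓ, where row i of V is v_i (expressed in the standard basis). Since V is invertible (lower-triangular with 1s on the diagonal, up to permutation), solve by back-substitution:
  V =
[[1, 0, 0],
 [0, 1, 1],
 [1, 1, 0]]
  V a = (-4, 0, -8)
Solving gives a = (-4, -4, 4).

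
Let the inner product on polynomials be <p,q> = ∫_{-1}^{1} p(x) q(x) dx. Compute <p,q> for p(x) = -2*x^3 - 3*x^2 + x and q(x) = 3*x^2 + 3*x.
<p,q> = -4

Expand the product: p(x)·q(x) = -6*x^5 - 15*x^4 - 6*x^3 + 3*x^2.
∫_{-1}^{1} of each monomial x^k gives [2/(k+1) if k even, 0 if k odd]. Integrating term-by-term (or equivalently evaluating the antiderivative F(x) = -x^6 - 3*x^5 - 3*x^4/2 + x^3 at the endpoints):
  F(1) − F(−1) = -9/2 − (-1/2) = -4.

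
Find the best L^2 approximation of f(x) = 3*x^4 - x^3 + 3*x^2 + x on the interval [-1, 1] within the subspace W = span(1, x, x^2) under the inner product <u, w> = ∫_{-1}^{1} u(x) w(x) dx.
g(x) = 39*x^2/7 + 2*x/5 - 9/35

The best approximation g ∈ W is the orthogonal projection of f onto W. Writing g = a_0 + a_1 x + a_2 x^2, the coefficients solve the normal equations G · a = b where
  G_{ij} = <φ_i, φ_j> and b_i = <f, φ_i>, with φ_0 = 1, φ_1 = x, φ_2 = x^2.
G =
  [2, 0, 2/3]
  [0, 2/3, 0]
  [2/3, 0, 2/5],
b = (16/5, 4/15, 72/35).
Solving gives a_0 = -9/35, a_1 = 2/5, a_2 = 39/7, so
  g(x) = 39*x^2/7 + 2*x/5 - 9/35.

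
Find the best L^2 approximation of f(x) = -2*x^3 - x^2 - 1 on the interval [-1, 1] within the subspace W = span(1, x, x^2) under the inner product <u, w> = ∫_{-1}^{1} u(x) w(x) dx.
g(x) = -x^2 - 6*x/5 - 1

The best approximation g ∈ W is the orthogonal projection of f onto W. Writing g = a_0 + a_1 x + a_2 x^2, the coefficients solve the normal equations G · a = b where
  G_{ij} = <φ_i, φ_j> and b_i = <f, φ_i>, with φ_0 = 1, φ_1 = x, φ_2 = x^2.
G =
  [2, 0, 2/3]
  [0, 2/3, 0]
  [2/3, 0, 2/5],
b = (-8/3, -4/5, -16/15).
Solving gives a_0 = -1, a_1 = -6/5, a_2 = -1, so
  g(x) = -x^2 - 6*x/5 - 1.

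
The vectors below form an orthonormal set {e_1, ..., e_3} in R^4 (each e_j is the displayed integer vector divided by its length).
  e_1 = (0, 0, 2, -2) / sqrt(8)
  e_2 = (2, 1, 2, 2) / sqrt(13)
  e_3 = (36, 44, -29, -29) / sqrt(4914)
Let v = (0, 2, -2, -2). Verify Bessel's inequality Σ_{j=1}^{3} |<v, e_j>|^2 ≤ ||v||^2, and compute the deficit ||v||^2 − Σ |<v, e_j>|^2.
Σ |<v, e_j>|^2 = 236/21; ||v||^2 = 12; deficit = 16/21

Write each e_j = u_j / sqrt(<u_j, u_j>) where u_j is the displayed integer vector. Then <v, e_j> = <v, u_j> / sqrt(<u_j, u_j>), so |<v, e_j>|^2 = <v, u_j>^2 / <u_j, u_j>.
Coefficients: <v, e_1> = 0/sqrt(8), <v, e_2> = -6/sqrt(13), <v, e_3> = 204/sqrt(4914).
Square and sum: Σ |<v, e_j>|^2 = 236/21.
Compute ||v||^2 = v·v = 12.
Deficit = 12 − 236/21 = 16/21 ≥ 0, confirming Bessel's inequality. (The deficit equals ||v − Σ <v,e_j> e_j||^2, the squared distance from v to span{e_j}.)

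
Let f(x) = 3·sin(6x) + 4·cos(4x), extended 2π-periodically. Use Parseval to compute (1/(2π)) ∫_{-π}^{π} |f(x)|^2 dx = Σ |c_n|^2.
Σ |c_n|^2 = 25/2

Expand |f|^2 and use orthogonality of {sin(nx), cos(mx)} on [-π, π]:
  ∫_{-π}^{π} sin(nx)^2 dx = π, ∫ cos(mx)^2 dx = π, and cross terms integrate to 0.
So ∫_{-π}^{π} f(x)^2 dx = 3^2 · π + 4^2 · π = (9 + 16)π.
Divide by 2π: (9 + 16)/2 = 25/2.
By Parseval, this equals Σ |c_n|^2.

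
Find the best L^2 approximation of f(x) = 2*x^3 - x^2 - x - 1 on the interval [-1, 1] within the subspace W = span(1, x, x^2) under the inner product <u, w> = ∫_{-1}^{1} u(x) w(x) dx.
g(x) = -x^2 + x/5 - 1

The best approximation g ∈ W is the orthogonal projection of f onto W. Writing g = a_0 + a_1 x + a_2 x^2, the coefficients solve the normal equations G · a = b where
  G_{ij} = <φ_i, φ_j> and b_i = <f, φ_i>, with φ_0 = 1, φ_1 = x, φ_2 = x^2.
G =
  [2, 0, 2/3]
  [0, 2/3, 0]
  [2/3, 0, 2/5],
b = (-8/3, 2/15, -16/15).
Solving gives a_0 = -1, a_1 = 1/5, a_2 = -1, so
  g(x) = -x^2 + x/5 - 1.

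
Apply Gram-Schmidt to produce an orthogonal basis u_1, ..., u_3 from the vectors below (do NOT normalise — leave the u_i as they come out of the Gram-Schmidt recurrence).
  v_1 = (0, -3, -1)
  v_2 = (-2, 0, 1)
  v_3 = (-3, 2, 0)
Orthogonal basis:
  u_1 = (0, -3, -1)
  u_2 = (-2, -3/10, 9/10)
  u_3 = (-39/49, 26/49, -78/49)

Apply the Gram-Schmidt recurrence
  u_1 = v_1
  u_i = v_i − Σ_{j<i} ((v_i · u_j) / (u_j · u_j)) · u_j.

Step by step this gives:
  u_1 = (0, -3, -1)
  u_2 = (-2, -3/10, 9/10)
  u_3 = (-39/49, 26/49, -78/49)

Orthogonality check:
  u_2 · u_1 = 0 (should be 0)
  u_3 · u_1 = 0 (should be 0)
  u_3 · u_2 = 0 (should be 0)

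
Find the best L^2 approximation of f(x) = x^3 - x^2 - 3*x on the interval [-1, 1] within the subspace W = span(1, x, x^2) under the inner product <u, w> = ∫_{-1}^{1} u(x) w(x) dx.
g(x) = -x^2 - 12*x/5

The best approximation g ∈ W is the orthogonal projection of f onto W. Writing g = a_0 + a_1 x + a_2 x^2, the coefficients solve the normal equations G · a = b where
  G_{ij} = <φ_i, φ_j> and b_i = <f, φ_i>, with φ_0 = 1, φ_1 = x, φ_2 = x^2.
G =
  [2, 0, 2/3]
  [0, 2/3, 0]
  [2/3, 0, 2/5],
b = (-2/3, -8/5, -2/5).
Solving gives a_0 = 0, a_1 = -12/5, a_2 = -1, so
  g(x) = -x^2 - 12*x/5.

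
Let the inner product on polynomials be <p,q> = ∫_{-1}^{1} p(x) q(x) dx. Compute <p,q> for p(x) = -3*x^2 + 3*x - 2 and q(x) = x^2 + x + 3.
<p,q> = -278/15

Expand the product: p(x)·q(x) = -3*x^4 - 8*x^2 + 7*x - 6.
∫_{-1}^{1} of each monomial x^k gives [2/(k+1) if k even, 0 if k odd]. Integrating term-by-term (or equivalently evaluating the antiderivative F(x) = -3*x^5/5 - 8*x^3/3 + 7*x^2/2 - 6*x at the endpoints):
  F(1) − F(−1) = -173/30 − (383/30) = -278/15.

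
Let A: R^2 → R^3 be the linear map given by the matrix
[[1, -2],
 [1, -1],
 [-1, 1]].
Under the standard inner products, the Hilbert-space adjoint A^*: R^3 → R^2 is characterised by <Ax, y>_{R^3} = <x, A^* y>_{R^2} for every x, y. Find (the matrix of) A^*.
A^* = A^T =
[[1, 1, -1],
 [-2, -1, 1]]

For real matrices with standard dot products, the defining identity <Ax, y> = <x, A^* y> gives (Ax)^T y = x^T (A^*) y, i.e. x^T A^T y = x^T (A^*) y. Since this holds for all x, y, we must have A^* = A^T. Therefore
A^* =
[[1, 1, -1],
 [-2, -1, 1]].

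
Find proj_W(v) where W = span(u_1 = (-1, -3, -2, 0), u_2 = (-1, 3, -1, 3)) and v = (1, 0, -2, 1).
proj_W(v) = (-79/122, -15/122, -121/122, 111/122)

Set up U = [u_1 | ... | u_2] ∈ R^(4×2). The projector onto W = col(U) is P = U (U^T U)^(-1) U^T.
Compute U^T U =
  [14, -6]
  [-6, 20],
and U^T v = (3, 4).
Solve U^T U · c = U^T v for the coefficients: c = (21/61, 37/122). The projection is proj_W(v) = U c.
Check: (v - proj_W(v)) · u_1 = 0  (should be 0).
Check: (v - proj_W(v)) · u_2 = 0  (should be 0).
Result: proj_W(v) = (-79/122, -15/122, -121/122, 111/122).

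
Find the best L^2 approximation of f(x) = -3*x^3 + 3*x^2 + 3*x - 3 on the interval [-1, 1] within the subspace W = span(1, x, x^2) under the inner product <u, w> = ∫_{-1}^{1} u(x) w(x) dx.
g(x) = 3*x^2 + 6*x/5 - 3

The best approximation g ∈ W is the orthogonal projection of f onto W. Writing g = a_0 + a_1 x + a_2 x^2, the coefficients solve the normal equations G · a = b where
  G_{ij} = <φ_i, φ_j> and b_i = <f, φ_i>, with φ_0 = 1, φ_1 = x, φ_2 = x^2.
G =
  [2, 0, 2/3]
  [0, 2/3, 0]
  [2/3, 0, 2/5],
b = (-4, 4/5, -4/5).
Solving gives a_0 = -3, a_1 = 6/5, a_2 = 3, so
  g(x) = 3*x^2 + 6*x/5 - 3.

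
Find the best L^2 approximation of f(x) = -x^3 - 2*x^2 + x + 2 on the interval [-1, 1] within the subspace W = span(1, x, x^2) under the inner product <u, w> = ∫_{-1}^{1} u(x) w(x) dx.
g(x) = -2*x^2 + 2*x/5 + 2

The best approximation g ∈ W is the orthogonal projection of f onto W. Writing g = a_0 + a_1 x + a_2 x^2, the coefficients solve the normal equations G · a = b where
  G_{ij} = <φ_i, φ_j> and b_i = <f, φ_i>, with φ_0 = 1, φ_1 = x, φ_2 = x^2.
G =
  [2, 0, 2/3]
  [0, 2/3, 0]
  [2/3, 0, 2/5],
b = (8/3, 4/15, 8/15).
Solving gives a_0 = 2, a_1 = 2/5, a_2 = -2, so
  g(x) = -2*x^2 + 2*x/5 + 2.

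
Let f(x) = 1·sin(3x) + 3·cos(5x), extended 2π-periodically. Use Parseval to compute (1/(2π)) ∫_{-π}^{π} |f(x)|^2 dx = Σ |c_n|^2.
Σ |c_n|^2 = 5

Expand |f|^2 and use orthogonality of {sin(nx), cos(mx)} on [-π, π]:
  ∫_{-π}^{π} sin(nx)^2 dx = π, ∫ cos(mx)^2 dx = π, and cross terms integrate to 0.
So ∫_{-π}^{π} f(x)^2 dx = 1^2 · π + 3^2 · π = (1 + 9)π.
Divide by 2π: (1 + 9)/2 = 5.
By Parseval, this equals Σ |c_n|^2.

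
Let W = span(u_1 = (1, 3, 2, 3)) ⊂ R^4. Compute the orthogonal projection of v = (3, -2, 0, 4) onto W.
proj_W(v) = (9/23, 27/23, 18/23, 27/23)

Set up U = [u_1 | ... | u_1] ∈ R^(4×1). The projector onto W = col(U) is P = U (U^T U)^(-1) U^T.
Compute U^T U =
  [23],
and U^T v = (9).
Solve U^T U · c = U^T v for the coefficients: c = (9/23). The projection is proj_W(v) = U c.
Check: (v - proj_W(v)) · u_1 = 0  (should be 0).
Result: proj_W(v) = (9/23, 27/23, 18/23, 27/23).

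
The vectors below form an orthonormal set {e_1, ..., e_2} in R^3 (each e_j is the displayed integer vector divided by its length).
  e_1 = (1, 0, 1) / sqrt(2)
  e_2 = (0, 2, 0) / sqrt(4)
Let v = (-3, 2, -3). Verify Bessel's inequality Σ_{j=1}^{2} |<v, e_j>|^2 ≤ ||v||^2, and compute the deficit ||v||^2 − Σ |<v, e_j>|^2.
Σ |<v, e_j>|^2 = 22; ||v||^2 = 22; deficit = 0

Write each e_j = u_j / sqrt(<u_j, u_j>) where u_j is the displayed integer vector. Then <v, e_j> = <v, u_j> / sqrt(<u_j, u_j>), so |<v, e_j>|^2 = <v, u_j>^2 / <u_j, u_j>.
Coefficients: <v, e_1> = -6/sqrt(2), <v, e_2> = 4/sqrt(4).
Square and sum: Σ |<v, e_j>|^2 = 22.
Compute ||v||^2 = v·v = 22.
Deficit = 22 − 22 = 0 ≥ 0, confirming Bessel's inequality. (The deficit equals ||v − Σ <v,e_j> e_j||^2, the squared distance from v to span{e_j}.)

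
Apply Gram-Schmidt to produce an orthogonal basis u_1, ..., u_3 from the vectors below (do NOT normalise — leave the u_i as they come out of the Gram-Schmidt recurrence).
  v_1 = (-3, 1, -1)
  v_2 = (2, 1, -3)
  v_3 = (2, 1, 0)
Orthogonal basis:
  u_1 = (-3, 1, -1)
  u_2 = (16/11, 13/11, -35/11)
  u_3 = (1/5, 11/10, 1/2)

Apply the Gram-Schmidt recurrence
  u_1 = v_1
  u_i = v_i − Σ_{j<i} ((v_i · u_j) / (u_j · u_j)) · u_j.

Step by step this gives:
  u_1 = (-3, 1, -1)
  u_2 = (16/11, 13/11, -35/11)
  u_3 = (1/5, 11/10, 1/2)

Orthogonality check:
  u_2 · u_1 = 0 (should be 0)
  u_3 · u_1 = 0 (should be 0)
  u_3 · u_2 = 0 (should be 0)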